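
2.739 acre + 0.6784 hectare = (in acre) 4.415. Check: 1 acre = 4046.8564 m^2, so 2.739 acre = 2.739 * 4046.8564 = 11084.34 m^2. 1 hectare = 10000 m^2, so 0.6784 hectare = 0.6784 * 10000 = 6784 m^2. Sum: 11084.34 + 6784 = 17868.34 m^2. 1 acre = 4046.8564 m^2, so 17868.34 m^2 = 17868.34 / 4046.8564 = 4.4153629 acre ≈ 4.415 acre (4 s.f.).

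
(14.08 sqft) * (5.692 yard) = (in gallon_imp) 1 sqft = 0.09290304 m^2, so 14.08 sqft = 14.08 * 0.09290304 = 1.3080748 m^2. 1 yard = 0.9144 m, so 5.692 yard = 5.692 * 0.9144 = 5.2047648 m. Combine: 1.3080748 m^2 * 5.2047648 m = 6.8082217 m^3. 1 gallon_imp = 0.00454609 m^3, so 6.8082217 m^3 = 6.8082217 / 0.00454609 = 1497.5994 gallon_imp ≈ 1498 gallon_imp (4 s.f.). Final answer: 1498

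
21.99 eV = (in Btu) 3.339e-21. Check: 1 eV = 1.6021766e-19 J, so 21.99 eV = 21.99 * 1.6021766e-19 = 3.5231864e-18 J. 1 Btu = 1055.0559 J, so 3.5231864e-18 J = 3.5231864e-18 / 1055.0559 = 3.3393364e-21 Btu ≈ 3.339e-21 Btu (4 s.f.).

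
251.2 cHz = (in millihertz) 2512. Check: 1 cHz = 0.01 Hz, so 251.2 cHz = 251.2 * 0.01 = 2.512 Hz. 1 millihertz = 0.001 Hz, so 2.512 Hz = 2.512 / 0.001 = 2512 millihertz.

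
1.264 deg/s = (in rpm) 1 deg/s = 0.017453293 rad/s, so 1.264 deg/s = 1.264 * 0.017453293 = 0.022060962 rad/s. 1 rpm = 0.10471976 rad/s, so 0.022060962 rad/s = 0.022060962 / 0.10471976 = 0.21066667 rpm ≈ 0.2107 rpm (4 s.f.). Final answer: 0.2107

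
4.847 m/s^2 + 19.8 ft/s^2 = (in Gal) 4.847 m/s^2 is already in m/s^2. 1 ft/s^2 = 0.3048 m/s^2, so 19.8 ft/s^2 = 19.8 * 0.3048 = 6.03504 m/s^2. Sum: 4.847 + 6.03504 = 10.88204 m/s^2. 1 Gal = 0.01 m/s^2, so 10.88204 m/s^2 = 10.88204 / 0.01 = 1088.204 Gal ≈ 1088 Gal (4 s.f.). Final answer: 1088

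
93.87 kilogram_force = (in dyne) 1 kilogram_force = 9.80665 N, so 93.87 kilogram_force = 93.87 * 9.80665 = 920.55024 N. 1 dyne = 1e-05 N, so 920.55024 N = 920.55024 / 1e-05 = 92055024 dyne ≈ 9.206e+07 dyne (4 s.f.). Final answer: 9.206e+07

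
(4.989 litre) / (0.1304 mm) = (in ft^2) 1 litre = 0.001 m^3, so 4.989 litre = 4.989 * 0.001 = 0.004989 m^3. 1 mm = 0.001 m, so 0.1304 mm = 0.1304 * 0.001 = 0.0001304 m. Combine: 0.004989 m^3 / 0.0001304 m = 38.259202 m^2. 1 ft^2 = 0.09290304 m^2, so 38.259202 m^2 = 38.259202 / 0.09290304 = 411.81863 ft^2 ≈ 411.8 ft^2 (4 s.f.). Final answer: 411.8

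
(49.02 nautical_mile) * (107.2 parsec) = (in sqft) 3.232e+24. Check: 1 nautical_mile = 1852 m, so 49.02 nautical_mile = 49.02 * 1852 = 90785.04 m. 1 parsec = 3.0856776e+16 m, so 107.2 parsec = 107.2 * 3.0856776e+16 = 3.3078464e+18 m. Combine: 90785.04 m * 3.3078464e+18 m = 3.0030296e+23 m^2. 1 sqft = 0.09290304 m^2, so 3.0030296e+23 m^2 = 3.0030296e+23 / 0.09290304 = 3.2324342e+24 sqft ≈ 3.232e+24 sqft (4 s.f.).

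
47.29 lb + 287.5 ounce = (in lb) 65.26. Check: 1 lb = 0.45359237 kg, so 47.29 lb = 47.29 * 0.45359237 = 21.450383 kg. 1 ounce = 0.028349523 kg, so 287.5 ounce = 287.5 * 0.028349523 = 8.1504879 kg. Sum: 21.450383 + 8.1504879 = 29.600871 kg. 1 lb = 0.45359237 kg, so 29.600871 kg = 29.600871 / 0.45359237 = 65.25875 lb ≈ 65.26 lb (4 s.f.).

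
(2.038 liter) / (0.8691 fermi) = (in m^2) 2.345e+12. Check: 1 liter = 0.001 m^3, so 2.038 liter = 2.038 * 0.001 = 0.002038 m^3. 1 fermi = 1e-15 m, so 0.8691 fermi = 0.8691 * 1e-15 = 8.691e-16 m. Combine: 0.002038 m^3 / 8.691e-16 m = 2.3449546e+12 m^2. Result: 2.3449546e+12 m^2 ≈ 2.345e+12 m^2 (4 s.f.).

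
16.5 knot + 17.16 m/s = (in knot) 49.86. Check: 1 knot = 0.51444444 m/s, so 16.5 knot = 16.5 * 0.51444444 = 8.4883333 m/s. 17.16 m/s is already in m/s. Sum: 8.4883333 + 17.16 = 25.648333 m/s. 1 knot = 0.51444444 m/s, so 25.648333 m/s = 25.648333 / 0.51444444 = 49.856371 knot ≈ 49.86 knot (4 s.f.).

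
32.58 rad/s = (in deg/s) 1867. Check: 1 deg/s = 0.017453293 rad/s, so 32.58 rad/s = 32.58 / 0.017453293 = 1866.6965 deg/s ≈ 1867 deg/s (4 s.f.).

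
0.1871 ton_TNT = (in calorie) 1.871e+08. Check: 1 ton_TNT = 4.184e+09 J, so 0.1871 ton_TNT = 0.1871 * 4.184e+09 = 7.828264e+08 J. 1 calorie = 4.184 J, so 7.828264e+08 J = 7.828264e+08 / 4.184 = 1.871e+08 calorie.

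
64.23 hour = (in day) 1 hour = 3600 s, so 64.23 hour = 64.23 * 3600 = 231228 s. 1 day = 86400 s, so 231228 s = 231228 / 86400 = 2.67625 day ≈ 2.676 day (4 s.f.). Final answer: 2.676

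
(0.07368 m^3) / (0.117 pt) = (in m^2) 1785. Check: 0.07368 m^3 is already in m^3. 1 pt = 0.00035277778 m, so 0.117 pt = 0.117 * 0.00035277778 = 4.1275e-05 m. Combine: 0.07368 m^3 / 4.1275e-05 m = 1785.0999 m^2. Result: 1785.0999 m^2 ≈ 1785 m^2 (4 s.f.).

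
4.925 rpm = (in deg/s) 29.55. Check: 1 rpm = 0.10471976 rad/s, so 4.925 rpm = 4.925 * 0.10471976 = 0.51574479 rad/s. 1 deg/s = 0.017453293 rad/s, so 0.51574479 rad/s = 0.51574479 / 0.017453293 = 29.55 deg/s.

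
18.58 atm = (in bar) 18.83. Check: 1 atm = 101325 Pa, so 18.58 atm = 18.58 * 101325 = 1882618.5 Pa. 1 bar = 100000 Pa, so 1882618.5 Pa = 1882618.5 / 100000 = 18.826185 bar ≈ 18.83 bar (4 s.f.).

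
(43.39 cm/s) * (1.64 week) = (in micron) 1 cm/s = 0.01 m/s, so 43.39 cm/s = 43.39 * 0.01 = 0.4339 m/s. 1 week = 604800 s, so 1.64 week = 1.64 * 604800 = 991872 s. Combine: 0.4339 m/s * 991872 s = 430373.26 m. 1 micron = 1e-06 m, so 430373.26 m = 430373.26 / 1e-06 = 4.3037326e+11 micron ≈ 4.304e+11 micron (4 s.f.). Final answer: 4.304e+11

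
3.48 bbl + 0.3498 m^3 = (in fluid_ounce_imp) 1 bbl = 0.15898729 m^3, so 3.48 bbl = 3.48 * 0.15898729 = 0.55327579 m^3. 0.3498 m^3 is already in m^3. Sum: 0.55327579 + 0.3498 = 0.90307579 m^3. 1 fluid_ounce_imp = 2.8413063e-05 m^3, so 0.90307579 m^3 = 0.90307579 / 2.8413063e-05 = 31783.824 fluid_ounce_imp ≈ 3.178e+04 fluid_ounce_imp (4 s.f.). Final answer: 3.178e+04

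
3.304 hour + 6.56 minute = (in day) 1 hour = 3600 s, so 3.304 hour = 3.304 * 3600 = 11894.4 s. 1 minute = 60 s, so 6.56 minute = 6.56 * 60 = 393.6 s. Sum: 11894.4 + 393.6 = 12288 s. 1 day = 86400 s, so 12288 s = 12288 / 86400 = 0.14222222 day ≈ 0.1422 day (4 s.f.). Final answer: 0.1422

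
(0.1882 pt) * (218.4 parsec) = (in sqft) 4.816e+15. Check: 1 pt = 0.00035277778 m, so 0.1882 pt = 0.1882 * 0.00035277778 = 6.6392778e-05 m. 1 parsec = 3.0856776e+16 m, so 218.4 parsec = 218.4 * 3.0856776e+16 = 6.7391198e+18 m. Combine: 6.6392778e-05 m * 6.7391198e+18 m = 4.4742889e+14 m^2. 1 sqft = 0.09290304 m^2, so 4.4742889e+14 m^2 = 4.4742889e+14 / 0.09290304 = 4.8160844e+15 sqft ≈ 4.816e+15 sqft (4 s.f.).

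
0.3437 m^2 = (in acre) 8.493e-05. Check: 1 acre = 4046.8564 m^2, so 0.3437 m^2 = 0.3437 / 4046.8564 = 8.493012e-05 acre ≈ 8.493e-05 acre (4 s.f.).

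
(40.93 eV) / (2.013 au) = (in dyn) 2.178e-24. Check: 1 eV = 1.6021766e-19 J, so 40.93 eV = 40.93 * 1.6021766e-19 = 6.557709e-18 J. 1 au = 1.4959787e+11 m, so 2.013 au = 2.013 * 1.4959787e+11 = 3.0114051e+11 m. Combine: 6.557709e-18 J / 3.0114051e+11 m = 2.1776243e-29 N. 1 dyn = 1e-05 N, so 2.1776243e-29 N = 2.1776243e-29 / 1e-05 = 2.1776243e-24 dyn ≈ 2.178e-24 dyn (4 s.f.).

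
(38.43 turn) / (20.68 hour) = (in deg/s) 1 turn = 6.2831853 rad, so 38.43 turn = 38.43 * 6.2831853 = 241.46281 rad. 1 hour = 3600 s, so 20.68 hour = 20.68 * 3600 = 74448 s. Combine: 241.46281 rad / 74448 s = 0.0032433754 rad/s. 1 deg/s = 0.017453293 rad/s, so 0.0032433754 rad/s = 0.0032433754 / 0.017453293 = 0.18583172 deg/s ≈ 0.1858 deg/s (4 s.f.). Final answer: 0.1858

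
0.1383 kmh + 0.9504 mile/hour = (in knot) 0.9006. Check: 1 kmh = 0.27777778 m/s, so 0.1383 kmh = 0.1383 * 0.27777778 = 0.038416667 m/s. 1 mile/hour = 0.44704 m/s, so 0.9504 mile/hour = 0.9504 * 0.44704 = 0.42486682 m/s. Sum: 0.038416667 + 0.42486682 = 0.46328348 m/s. 1 knot = 0.51444444 m/s, so 0.46328348 m/s = 0.46328348 / 0.51444444 = 0.90055105 knot ≈ 0.9006 knot (4 s.f.).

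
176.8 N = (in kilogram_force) 18.03. Check: 1 kilogram_force = 9.80665 N, so 176.8 N = 176.8 / 9.80665 = 18.028583 kilogram_force ≈ 18.03 kilogram_force (4 s.f.).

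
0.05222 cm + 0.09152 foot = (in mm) 28.42. Check: 1 cm = 0.01 m, so 0.05222 cm = 0.05222 * 0.01 = 0.0005222 m. 1 foot = 0.3048 m, so 0.09152 foot = 0.09152 * 0.3048 = 0.027895296 m. Sum: 0.0005222 + 0.027895296 = 0.028417496 m. 1 mm = 0.001 m, so 0.028417496 m = 0.028417496 / 0.001 = 28.417496 mm ≈ 28.42 mm (4 s.f.).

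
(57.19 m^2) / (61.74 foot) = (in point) 8615. Check: 57.19 m^2 is already in m^2. 1 foot = 0.3048 m, so 61.74 foot = 61.74 * 0.3048 = 18.818352 m. Combine: 57.19 m^2 / 18.818352 m = 3.0390546 m. 1 point = 0.00035277778 m, so 3.0390546 m = 3.0390546 / 0.00035277778 = 8614.6431 point ≈ 8615 point (4 s.f.).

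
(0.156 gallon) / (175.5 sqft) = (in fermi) 1 gallon = 0.0037854118 m^3, so 0.156 gallon = 0.156 * 0.0037854118 = 0.00059052424 m^3. 1 sqft = 0.09290304 m^2, so 175.5 sqft = 175.5 * 0.09290304 = 16.304484 m^2. Combine: 0.00059052424 m^3 / 16.304484 m^2 = 3.6218519e-05 m. 1 fermi = 1e-15 m, so 3.6218519e-05 m = 3.6218519e-05 / 1e-15 = 3.6218519e+10 fermi ≈ 3.622e+10 fermi (4 s.f.). Final answer: 3.622e+10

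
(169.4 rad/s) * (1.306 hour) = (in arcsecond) 1.643e+11. Check: 169.4 rad/s is already in rad/s. 1 hour = 3600 s, so 1.306 hour = 1.306 * 3600 = 4701.6 s. Combine: 169.4 rad/s * 4701.6 s = 796451.04 rad. 1 arcsecond = 4.8481368e-06 rad, so 796451.04 rad = 796451.04 / 4.8481368e-06 = 1.6427982e+11 arcsecond ≈ 1.643e+11 arcsecond (4 s.f.).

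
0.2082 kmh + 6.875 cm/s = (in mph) 1 kmh = 0.27777778 m/s, so 0.2082 kmh = 0.2082 * 0.27777778 = 0.057833333 m/s. 1 cm/s = 0.01 m/s, so 6.875 cm/s = 6.875 * 0.01 = 0.06875 m/s. Sum: 0.057833333 + 0.06875 = 0.12658333 m/s. 1 mph = 0.44704 m/s, so 0.12658333 m/s = 0.12658333 / 0.44704 = 0.28315885 mph ≈ 0.2832 mph (4 s.f.). Final answer: 0.2832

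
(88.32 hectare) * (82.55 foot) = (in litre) 1 hectare = 10000 m^2, so 88.32 hectare = 88.32 * 10000 = 883200 m^2. 1 foot = 0.3048 m, so 82.55 foot = 82.55 * 0.3048 = 25.16124 m. Combine: 883200 m^2 * 25.16124 m = 22222407 m^3. 1 litre = 0.001 m^3, so 22222407 m^3 = 22222407 / 0.001 = 2.2222407e+10 litre ≈ 2.222e+10 litre (4 s.f.). Final answer: 2.222e+10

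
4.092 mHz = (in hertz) 1 mHz = 0.001 Hz, so 4.092 mHz = 4.092 * 0.001 = 0.004092 Hz. 0.004092 Hz = 0.004092 hertz. Final answer: 0.004092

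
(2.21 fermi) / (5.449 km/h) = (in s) 1 fermi = 1e-15 m, so 2.21 fermi = 2.21 * 1e-15 = 2.21e-15 m. 1 km/h = 0.27777778 m/s, so 5.449 km/h = 5.449 * 0.27777778 = 1.5136111 m/s. Combine: 2.21e-15 m / 1.5136111 m/s = 1.4600844e-15 s. Result: 1.4600844e-15 s ≈ 1.46e-15 s (4 s.f.). Final answer: 1.46e-15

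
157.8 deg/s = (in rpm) 26.3. Check: 1 deg/s = 0.017453293 rad/s, so 157.8 deg/s = 157.8 * 0.017453293 = 2.7541296 rad/s. 1 rpm = 0.10471976 rad/s, so 2.7541296 rad/s = 2.7541296 / 0.10471976 = 26.3 rpm.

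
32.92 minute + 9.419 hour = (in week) 1 minute = 60 s, so 32.92 minute = 32.92 * 60 = 1975.2 s. 1 hour = 3600 s, so 9.419 hour = 9.419 * 3600 = 33908.4 s. Sum: 1975.2 + 33908.4 = 35883.6 s. 1 week = 604800 s, so 35883.6 s = 35883.6 / 604800 = 0.059331349 week ≈ 0.05933 week (4 s.f.). Final answer: 0.05933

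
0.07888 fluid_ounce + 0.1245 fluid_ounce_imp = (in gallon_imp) 1 fluid_ounce = 2.957353e-05 m^3, so 0.07888 fluid_ounce = 0.07888 * 2.957353e-05 = 2.33276e-06 m^3. 1 fluid_ounce_imp = 2.8413063e-05 m^3, so 0.1245 fluid_ounce_imp = 0.1245 * 2.8413063e-05 = 3.5374263e-06 m^3. Sum: 2.33276e-06 + 3.5374263e-06 = 5.8701863e-06 m^3. 1 gallon_imp = 0.00454609 m^3, so 5.8701863e-06 m^3 = 5.8701863e-06 / 0.00454609 = 0.0012912605 gallon_imp ≈ 0.001291 gallon_imp (4 s.f.). Final answer: 0.001291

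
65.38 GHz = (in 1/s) 6.538e+10. Check: 1 GHz = 1e+09 Hz, so 65.38 GHz = 65.38 * 1e+09 = 6.538e+10 Hz. 6.538e+10 Hz = 6.538e+10 1/s.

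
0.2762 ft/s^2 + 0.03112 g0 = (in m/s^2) 0.3894. Check: 1 ft/s^2 = 0.3048 m/s^2, so 0.2762 ft/s^2 = 0.2762 * 0.3048 = 0.08418576 m/s^2. 1 g0 = 9.80665 m/s^2, so 0.03112 g0 = 0.03112 * 9.80665 = 0.30518295 m/s^2. Sum: 0.08418576 + 0.30518295 = 0.38936871 m/s^2. Result: 0.38936871 m/s^2 ≈ 0.3894 m/s^2 (4 s.f.).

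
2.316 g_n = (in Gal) 2271. Check: 1 g_n = 9.80665 m/s^2, so 2.316 g_n = 2.316 * 9.80665 = 22.712201 m/s^2. 1 Gal = 0.01 m/s^2, so 22.712201 m/s^2 = 22.712201 / 0.01 = 2271.2201 Gal ≈ 2271 Gal (4 s.f.).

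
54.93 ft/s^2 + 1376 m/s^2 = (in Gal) 1 ft/s^2 = 0.3048 m/s^2, so 54.93 ft/s^2 = 54.93 * 0.3048 = 16.742664 m/s^2. 1376 m/s^2 is already in m/s^2. Sum: 16.742664 + 1376 = 1392.7427 m/s^2. 1 Gal = 0.01 m/s^2, so 1392.7427 m/s^2 = 1392.7427 / 0.01 = 139274.27 Gal ≈ 1.393e+05 Gal (4 s.f.). Final answer: 1.393e+05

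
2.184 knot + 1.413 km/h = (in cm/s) 1 knot = 0.51444444 m/s, so 2.184 knot = 2.184 * 0.51444444 = 1.1235467 m/s. 1 km/h = 0.27777778 m/s, so 1.413 km/h = 1.413 * 0.27777778 = 0.3925 m/s. Sum: 1.1235467 + 0.3925 = 1.5160467 m/s. 1 cm/s = 0.01 m/s, so 1.5160467 m/s = 1.5160467 / 0.01 = 151.60467 cm/s ≈ 151.6 cm/s (4 s.f.). Final answer: 151.6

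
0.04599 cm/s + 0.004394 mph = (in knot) 0.004712. Check: 1 cm/s = 0.01 m/s, so 0.04599 cm/s = 0.04599 * 0.01 = 0.0004599 m/s. 1 mph = 0.44704 m/s, so 0.004394 mph = 0.004394 * 0.44704 = 0.0019642938 m/s. Sum: 0.0004599 + 0.0019642938 = 0.0024241938 m/s. 1 knot = 0.51444444 m/s, so 0.0024241938 m/s = 0.0024241938 / 0.51444444 = 0.0047122557 knot ≈ 0.004712 knot (4 s.f.).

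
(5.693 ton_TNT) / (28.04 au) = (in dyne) 567.8. Check: 1 ton_TNT = 4.184e+09 J, so 5.693 ton_TNT = 5.693 * 4.184e+09 = 2.3819512e+10 J. 1 au = 1.4959787e+11 m, so 28.04 au = 28.04 * 1.4959787e+11 = 4.1947243e+12 m. Combine: 2.3819512e+10 J / 4.1947243e+12 m = 0.0056784452 N. 1 dyne = 1e-05 N, so 0.0056784452 N = 0.0056784452 / 1e-05 = 567.84452 dyne ≈ 567.8 dyne (4 s.f.).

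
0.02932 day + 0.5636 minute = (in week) 0.004244. Check: 1 day = 86400 s, so 0.02932 day = 0.02932 * 86400 = 2533.248 s. 1 minute = 60 s, so 0.5636 minute = 0.5636 * 60 = 33.816 s. Sum: 2533.248 + 33.816 = 2567.064 s. 1 week = 604800 s, so 2567.064 s = 2567.064 / 604800 = 0.0042444841 week ≈ 0.004244 week (4 s.f.).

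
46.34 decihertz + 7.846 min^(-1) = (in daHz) 1 decihertz = 0.1 Hz, so 46.34 decihertz = 46.34 * 0.1 = 4.634 Hz. 1 min^(-1) = 0.016666667 Hz, so 7.846 min^(-1) = 7.846 * 0.016666667 = 0.13076667 Hz. Sum: 4.634 + 0.13076667 = 4.7647667 Hz. 1 daHz = 10 Hz, so 4.7647667 Hz = 4.7647667 / 10 = 0.47647667 daHz ≈ 0.4765 daHz (4 s.f.). Final answer: 0.4765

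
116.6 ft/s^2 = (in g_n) 1 ft/s^2 = 0.3048 m/s^2, so 116.6 ft/s^2 = 116.6 * 0.3048 = 35.53968 m/s^2. 1 g_n = 9.80665 m/s^2, so 35.53968 m/s^2 = 35.53968 / 9.80665 = 3.6240388 g_n ≈ 3.624 g_n (4 s.f.). Final answer: 3.624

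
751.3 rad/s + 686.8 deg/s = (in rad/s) 751.3 rad/s is already in rad/s. 1 deg/s = 0.017453293 rad/s, so 686.8 deg/s = 686.8 * 0.017453293 = 11.986921 rad/s. Sum: 751.3 + 11.986921 = 763.28692 rad/s. Result: 763.28692 rad/s ≈ 763.3 rad/s (4 s.f.). Final answer: 763.3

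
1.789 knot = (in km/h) 3.313. Check: 1 knot = 0.51444444 m/s, so 1.789 knot = 1.789 * 0.51444444 = 0.92034111 m/s. 1 km/h = 0.27777778 m/s, so 0.92034111 m/s = 0.92034111 / 0.27777778 = 3.313228 km/h ≈ 3.313 km/h (4 s.f.).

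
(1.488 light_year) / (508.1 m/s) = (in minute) 4.618e+11. Check: 1 light_year = 9.4607305e+15 m, so 1.488 light_year = 1.488 * 9.4607305e+15 = 1.4077567e+16 m. 508.1 m/s is already in m/s. Combine: 1.4077567e+16 m / 508.1 m/s = 2.7706292e+13 s. 1 minute = 60 s, so 2.7706292e+13 s = 2.7706292e+13 / 60 = 4.6177153e+11 minute ≈ 4.618e+11 minute (4 s.f.).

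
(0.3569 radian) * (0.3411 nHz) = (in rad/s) 0.3569 radian = 0.3569 rad. 1 nHz = 1e-09 Hz, so 0.3411 nHz = 0.3411 * 1e-09 = 3.411e-10 Hz. Combine: 0.3569 rad * 3.411e-10 Hz = 1.2173859e-10 rad/s. Result: 1.2173859e-10 rad/s ≈ 1.217e-10 rad/s (4 s.f.). Final answer: 1.217e-10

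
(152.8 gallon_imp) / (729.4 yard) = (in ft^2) 0.01121. Check: 1 gallon_imp = 0.00454609 m^3, so 152.8 gallon_imp = 152.8 * 0.00454609 = 0.69464255 m^3. 1 yard = 0.9144 m, so 729.4 yard = 729.4 * 0.9144 = 666.96336 m. Combine: 0.69464255 m^3 / 666.96336 m = 0.0010415003 m^2. 1 ft^2 = 0.09290304 m^2, so 0.0010415003 m^2 = 0.0010415003 / 0.09290304 = 0.011210616 ft^2 ≈ 0.01121 ft^2 (4 s.f.).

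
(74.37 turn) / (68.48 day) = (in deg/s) 1 turn = 6.2831853 rad, so 74.37 turn = 74.37 * 6.2831853 = 467.28049 rad. 1 day = 86400 s, so 68.48 day = 68.48 * 86400 = 5916672 s. Combine: 467.28049 rad / 5916672 s = 7.8976913e-05 rad/s. 1 deg/s = 0.017453293 rad/s, so 7.8976913e-05 rad/s = 7.8976913e-05 / 0.017453293 = 0.0045250438 deg/s ≈ 0.004525 deg/s (4 s.f.). Final answer: 0.004525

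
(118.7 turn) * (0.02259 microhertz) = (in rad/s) 1.685e-05. Check: 1 turn = 6.2831853 rad, so 118.7 turn = 118.7 * 6.2831853 = 745.8141 rad. 1 microhertz = 1e-06 Hz, so 0.02259 microhertz = 0.02259 * 1e-06 = 2.259e-08 Hz. Combine: 745.8141 rad * 2.259e-08 Hz = 1.684794e-05 rad/s. Result: 1.684794e-05 rad/s ≈ 1.685e-05 rad/s (4 s.f.).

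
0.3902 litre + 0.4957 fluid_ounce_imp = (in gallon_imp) 1 litre = 0.001 m^3, so 0.3902 litre = 0.3902 * 0.001 = 0.0003902 m^3. 1 fluid_ounce_imp = 2.8413063e-05 m^3, so 0.4957 fluid_ounce_imp = 0.4957 * 2.8413063e-05 = 1.4084355e-05 m^3. Sum: 0.0003902 + 1.4084355e-05 = 0.00040428436 m^3. 1 gallon_imp = 0.00454609 m^3, so 0.00040428436 m^3 = 0.00040428436 / 0.00454609 = 0.088930126 gallon_imp ≈ 0.08893 gallon_imp (4 s.f.). Final answer: 0.08893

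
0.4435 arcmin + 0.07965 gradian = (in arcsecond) 284.7. Check: 1 arcmin = 0.00029088821 rad, so 0.4435 arcmin = 0.4435 * 0.00029088821 = 0.00012900892 rad. 1 gradian = 0.015707963 rad, so 0.07965 gradian = 0.07965 * 0.015707963 = 0.0012511393 rad. Sum: 0.00012900892 + 0.0012511393 = 0.0013801482 rad. 1 arcsecond = 4.8481368e-06 rad, so 0.0013801482 rad = 0.0013801482 / 4.8481368e-06 = 284.676 arcsecond ≈ 284.7 arcsecond (4 s.f.).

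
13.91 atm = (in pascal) 1.409e+06. Check: 1 atm = 101325 Pa, so 13.91 atm = 13.91 * 101325 = 1409430.8 Pa. 1409430.8 Pa = 1409430.8 pascal ≈ 1.409e+06 pascal (4 s.f.).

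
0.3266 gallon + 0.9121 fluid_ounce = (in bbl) 0.007946. Check: 1 gallon = 0.0037854118 m^3, so 0.3266 gallon = 0.3266 * 0.0037854118 = 0.0012363155 m^3. 1 fluid_ounce = 2.957353e-05 m^3, so 0.9121 fluid_ounce = 0.9121 * 2.957353e-05 = 2.6974016e-05 m^3. Sum: 0.0012363155 + 2.6974016e-05 = 0.0012632895 m^3. 1 bbl = 0.15898729 m^3, so 0.0012632895 m^3 = 0.0012632895 / 0.15898729 = 0.0079458519 bbl ≈ 0.007946 bbl (4 s.f.).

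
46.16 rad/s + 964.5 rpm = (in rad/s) 46.16 rad/s is already in rad/s. 1 rpm = 0.10471976 rad/s, so 964.5 rpm = 964.5 * 0.10471976 = 101.0022 rad/s. Sum: 46.16 + 101.0022 = 147.1622 rad/s. Result: 147.1622 rad/s ≈ 147.2 rad/s (4 s.f.). Final answer: 147.2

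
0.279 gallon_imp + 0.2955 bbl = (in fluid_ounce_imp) 1698. Check: 1 gallon_imp = 0.00454609 m^3, so 0.279 gallon_imp = 0.279 * 0.00454609 = 0.0012683591 m^3. 1 bbl = 0.15898729 m^3, so 0.2955 bbl = 0.2955 * 0.15898729 = 0.046980746 m^3. Sum: 0.0012683591 + 0.046980746 = 0.048249105 m^3. 1 fluid_ounce_imp = 2.8413063e-05 m^3, so 0.048249105 m^3 = 0.048249105 / 2.8413063e-05 = 1698.1311 fluid_ounce_imp ≈ 1698 fluid_ounce_imp (4 s.f.).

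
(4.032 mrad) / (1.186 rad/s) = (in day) 1 mrad = 0.001 rad, so 4.032 mrad = 4.032 * 0.001 = 0.004032 rad. 1.186 rad/s is already in rad/s. Combine: 0.004032 rad / 1.186 rad/s = 0.0033996627 s. 1 day = 86400 s, so 0.0033996627 s = 0.0033996627 / 86400 = 3.9347948e-08 day ≈ 3.935e-08 day (4 s.f.). Final answer: 3.935e-08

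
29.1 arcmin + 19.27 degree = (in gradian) 21.95. Check: 1 arcmin = 0.00029088821 rad, so 29.1 arcmin = 29.1 * 0.00029088821 = 0.0084648469 rad. 1 degree = 0.017453293 rad, so 19.27 degree = 19.27 * 0.017453293 = 0.33632495 rad. Sum: 0.0084648469 + 0.33632495 = 0.34478979 rad. 1 gradian = 0.015707963 rad, so 0.34478979 rad = 0.34478979 / 0.015707963 = 21.95 gradian.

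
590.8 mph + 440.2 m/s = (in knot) 1369. Check: 1 mph = 0.44704 m/s, so 590.8 mph = 590.8 * 0.44704 = 264.11123 m/s. 440.2 m/s is already in m/s. Sum: 264.11123 + 440.2 = 704.31123 m/s. 1 knot = 0.51444444 m/s, so 704.31123 m/s = 704.31123 / 0.51444444 = 1369.0715 knot ≈ 1369 knot (4 s.f.).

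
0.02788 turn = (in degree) 10.04. Check: 1 turn = 6.2831853 rad, so 0.02788 turn = 0.02788 * 6.2831853 = 0.17517521 rad. 1 degree = 0.017453293 rad, so 0.17517521 rad = 0.17517521 / 0.017453293 = 10.0368 degree ≈ 10.04 degree (4 s.f.).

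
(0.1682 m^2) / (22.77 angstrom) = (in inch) 0.1682 m^2 is already in m^2. 1 angstrom = 1e-10 m, so 22.77 angstrom = 22.77 * 1e-10 = 2.277e-09 m. Combine: 0.1682 m^2 / 2.277e-09 m = 73869126 m. 1 inch = 0.0254 m, so 73869126 m = 73869126 / 0.0254 = 2.9082333e+09 inch ≈ 2.908e+09 inch (4 s.f.). Final answer: 2.908e+09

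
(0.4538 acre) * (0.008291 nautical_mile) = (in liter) 1 acre = 4046.8564 m^2, so 0.4538 acre = 0.4538 * 4046.8564 = 1836.4634 m^2. 1 nautical_mile = 1852 m, so 0.008291 nautical_mile = 0.008291 * 1852 = 15.354932 m. Combine: 1836.4634 m^2 * 15.354932 m = 28198.771 m^3. 1 liter = 0.001 m^3, so 28198.771 m^3 = 28198.771 / 0.001 = 28198771 liter ≈ 2.82e+07 liter (4 s.f.). Final answer: 2.82e+07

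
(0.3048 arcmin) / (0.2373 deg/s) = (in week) 1 arcmin = 0.00029088821 rad, so 0.3048 arcmin = 0.3048 * 0.00029088821 = 8.8662726e-05 rad. 1 deg/s = 0.017453293 rad/s, so 0.2373 deg/s = 0.2373 * 0.017453293 = 0.0041416663 rad/s. Combine: 8.8662726e-05 rad / 0.0041416663 rad/s = 0.021407501 s. 1 week = 604800 s, so 0.021407501 s = 0.021407501 / 604800 = 3.5396e-08 week ≈ 3.54e-08 week (4 s.f.). Final answer: 3.54e-08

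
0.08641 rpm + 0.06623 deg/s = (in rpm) 1 rpm = 0.10471976 rad/s, so 0.08641 rpm = 0.08641 * 0.10471976 = 0.009048834 rad/s. 1 deg/s = 0.017453293 rad/s, so 0.06623 deg/s = 0.06623 * 0.017453293 = 0.0011559316 rad/s. Sum: 0.009048834 + 0.0011559316 = 0.010204766 rad/s. 1 rpm = 0.10471976 rad/s, so 0.010204766 rad/s = 0.010204766 / 0.10471976 = 0.097448333 rpm ≈ 0.09745 rpm (4 s.f.). Final answer: 0.09745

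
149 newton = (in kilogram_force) 15.19. Check: 149 newton = 149 N. 1 kilogram_force = 9.80665 N, so 149 N = 149 / 9.80665 = 15.193772 kilogram_force ≈ 15.19 kilogram_force (4 s.f.).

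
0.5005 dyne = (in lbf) 1.125e-06. Check: 1 dyne = 1e-05 N, so 0.5005 dyne = 0.5005 * 1e-05 = 5.005e-06 N. 1 lbf = 4.4482216 N, so 5.005e-06 N = 5.005e-06 / 4.4482216 = 1.1251688e-06 lbf ≈ 1.125e-06 lbf (4 s.f.).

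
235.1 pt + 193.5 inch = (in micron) 4.998e+06. Check: 1 pt = 0.00035277778 m, so 235.1 pt = 235.1 * 0.00035277778 = 0.082938056 m. 1 inch = 0.0254 m, so 193.5 inch = 193.5 * 0.0254 = 4.9149 m. Sum: 0.082938056 + 4.9149 = 4.9978381 m. 1 micron = 1e-06 m, so 4.9978381 m = 4.9978381 / 1e-06 = 4997838.1 micron ≈ 4.998e+06 micron (4 s.f.).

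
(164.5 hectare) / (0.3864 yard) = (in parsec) 1.509e-10. Check: 1 hectare = 10000 m^2, so 164.5 hectare = 164.5 * 10000 = 1645000 m^2. 1 yard = 0.9144 m, so 0.3864 yard = 0.3864 * 0.9144 = 0.35332416 m. Combine: 1645000 m^2 / 0.35332416 m = 4655781.3 m. 1 parsec = 3.0856776e+16 m, so 4655781.3 m = 4655781.3 / 3.0856776e+16 = 1.5088359e-10 parsec ≈ 1.509e-10 parsec (4 s.f.).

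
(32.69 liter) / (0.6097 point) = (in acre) 1 liter = 0.001 m^3, so 32.69 liter = 32.69 * 0.001 = 0.03269 m^3. 1 point = 0.00035277778 m, so 0.6097 point = 0.6097 * 0.00035277778 = 0.00021508861 m. Combine: 0.03269 m^3 / 0.00021508861 m = 151.98387 m^2. 1 acre = 4046.8564 m^2, so 151.98387 m^2 = 151.98387 / 4046.8564 = 0.037556033 acre ≈ 0.03756 acre (4 s.f.). Final answer: 0.03756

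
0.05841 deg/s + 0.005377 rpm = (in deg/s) 1 deg/s = 0.017453293 rad/s, so 0.05841 deg/s = 0.05841 * 0.017453293 = 0.0010194468 rad/s. 1 rpm = 0.10471976 rad/s, so 0.005377 rpm = 0.005377 * 0.10471976 = 0.00056307812 rad/s. Sum: 0.0010194468 + 0.00056307812 = 0.0015825249 rad/s. 1 deg/s = 0.017453293 rad/s, so 0.0015825249 rad/s = 0.0015825249 / 0.017453293 = 0.090672 deg/s ≈ 0.09067 deg/s (4 s.f.). Final answer: 0.09067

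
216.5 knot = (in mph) 1 knot = 0.51444444 m/s, so 216.5 knot = 216.5 * 0.51444444 = 111.37722 m/s. 1 mph = 0.44704 m/s, so 111.37722 m/s = 111.37722 / 0.44704 = 249.14375 mph ≈ 249.1 mph (4 s.f.). Final answer: 249.1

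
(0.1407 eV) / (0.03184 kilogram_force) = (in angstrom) 7.22e-10. Check: 1 eV = 1.6021766e-19 J, so 0.1407 eV = 0.1407 * 1.6021766e-19 = 2.2542625e-20 J. 1 kilogram_force = 9.80665 N, so 0.03184 kilogram_force = 0.03184 * 9.80665 = 0.31224374 N. Combine: 2.2542625e-20 J / 0.31224374 N = 7.2195604e-20 m. 1 angstrom = 1e-10 m, so 7.2195604e-20 m = 7.2195604e-20 / 1e-10 = 7.2195604e-10 angstrom ≈ 7.22e-10 angstrom (4 s.f.).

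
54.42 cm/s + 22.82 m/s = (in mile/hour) 1 cm/s = 0.01 m/s, so 54.42 cm/s = 54.42 * 0.01 = 0.5442 m/s. 22.82 m/s is already in m/s. Sum: 0.5442 + 22.82 = 23.3642 m/s. 1 mile/hour = 0.44704 m/s, so 23.3642 m/s = 23.3642 / 0.44704 = 52.264227 mile/hour ≈ 52.26 mile/hour (4 s.f.). Final answer: 52.26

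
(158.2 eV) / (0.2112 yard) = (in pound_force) 1 eV = 1.6021766e-19 J, so 158.2 eV = 158.2 * 1.6021766e-19 = 2.5346434e-17 J. 1 yard = 0.9144 m, so 0.2112 yard = 0.2112 * 0.9144 = 0.19312128 m. Combine: 2.5346434e-17 J / 0.19312128 m = 1.312462e-16 N. 1 pound_force = 4.4482216 N, so 1.312462e-16 N = 1.312462e-16 / 4.4482216 = 2.950532e-17 pound_force ≈ 2.951e-17 pound_force (4 s.f.). Final answer: 2.951e-17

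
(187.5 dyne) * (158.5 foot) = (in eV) 1 dyne = 1e-05 N, so 187.5 dyne = 187.5 * 1e-05 = 0.001875 N. 1 foot = 0.3048 m, so 158.5 foot = 158.5 * 0.3048 = 48.3108 m. Combine: 0.001875 N * 48.3108 m = 0.09058275 J. 1 eV = 1.6021766e-19 J, so 0.09058275 J = 0.09058275 / 1.6021766e-19 = 5.6537306e+17 eV ≈ 5.654e+17 eV (4 s.f.). Final answer: 5.654e+17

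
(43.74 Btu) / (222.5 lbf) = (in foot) 1 Btu = 1055.0559 J, so 43.74 Btu = 43.74 * 1055.0559 = 46148.143 J. 1 lbf = 4.4482216 N, so 222.5 lbf = 222.5 * 4.4482216 = 989.72931 N. Combine: 46148.143 J / 989.72931 N = 46.627035 m. 1 foot = 0.3048 m, so 46.627035 m = 46.627035 / 0.3048 = 152.97584 foot ≈ 153 foot (4 s.f.). Final answer: 153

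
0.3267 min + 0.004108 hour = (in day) 1 min = 60 s, so 0.3267 min = 0.3267 * 60 = 19.602 s. 1 hour = 3600 s, so 0.004108 hour = 0.004108 * 3600 = 14.7888 s. Sum: 19.602 + 14.7888 = 34.3908 s. 1 day = 86400 s, so 34.3908 s = 34.3908 / 86400 = 0.00039804167 day ≈ 0.000398 day (4 s.f.). Final answer: 0.000398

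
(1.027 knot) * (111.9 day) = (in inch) 2.011e+08. Check: 1 knot = 0.51444444 m/s, so 1.027 knot = 1.027 * 0.51444444 = 0.52833444 m/s. 1 day = 86400 s, so 111.9 day = 111.9 * 86400 = 9668160 s. Combine: 0.52833444 m/s * 9668160 s = 5108021.9 m. 1 inch = 0.0254 m, so 5108021.9 m = 5108021.9 / 0.0254 = 2.0110323e+08 inch ≈ 2.011e+08 inch (4 s.f.).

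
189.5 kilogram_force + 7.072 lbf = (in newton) 1 kilogram_force = 9.80665 N, so 189.5 kilogram_force = 189.5 * 9.80665 = 1858.3602 N. 1 lbf = 4.4482216 N, so 7.072 lbf = 7.072 * 4.4482216 = 31.457823 N. Sum: 1858.3602 + 31.457823 = 1889.818 N. 1889.818 N = 1889.818 newton ≈ 1890 newton (4 s.f.). Final answer: 1890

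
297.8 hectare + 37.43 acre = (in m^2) 1 hectare = 10000 m^2, so 297.8 hectare = 297.8 * 10000 = 2978000 m^2. 1 acre = 4046.8564 m^2, so 37.43 acre = 37.43 * 4046.8564 = 151473.84 m^2. Sum: 2978000 + 151473.84 = 3129473.8 m^2. Result: 3129473.8 m^2 ≈ 3.129e+06 m^2 (4 s.f.). Final answer: 3.129e+06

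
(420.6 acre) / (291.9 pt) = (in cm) 1 acre = 4046.8564 m^2, so 420.6 acre = 420.6 * 4046.8564 = 1702107.8 m^2. 1 pt = 0.00035277778 m, so 291.9 pt = 291.9 * 0.00035277778 = 0.10297583 m. Combine: 1702107.8 m^2 / 0.10297583 m = 16529197 m. 1 cm = 0.01 m, so 16529197 m = 16529197 / 0.01 = 1.6529197e+09 cm ≈ 1.653e+09 cm (4 s.f.). Final answer: 1.653e+09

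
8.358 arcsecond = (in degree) 1 arcsecond = 4.8481368e-06 rad, so 8.358 arcsecond = 8.358 * 4.8481368e-06 = 4.0520727e-05 rad. 1 degree = 0.017453293 rad, so 4.0520727e-05 rad = 4.0520727e-05 / 0.017453293 = 0.0023216667 degree ≈ 0.002322 degree (4 s.f.). Final answer: 0.002322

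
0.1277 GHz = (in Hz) 1.277e+08. Check: 1 GHz = 1e+09 Hz, so 0.1277 GHz = 0.1277 * 1e+09 = 1.277e+08 Hz. Result: 1.277e+08 Hz.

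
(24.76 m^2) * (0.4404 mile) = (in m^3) 24.76 m^2 is already in m^2. 1 mile = 1609.344 m, so 0.4404 mile = 0.4404 * 1609.344 = 708.7551 m. Combine: 24.76 m^2 * 708.7551 m = 17548.776 m^3. Result: 17548.776 m^3 ≈ 1.755e+04 m^3 (4 s.f.). Final answer: 1.755e+04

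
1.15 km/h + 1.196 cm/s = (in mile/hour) 1 km/h = 0.27777778 m/s, so 1.15 km/h = 1.15 * 0.27777778 = 0.31944444 m/s. 1 cm/s = 0.01 m/s, so 1.196 cm/s = 1.196 * 0.01 = 0.01196 m/s. Sum: 0.31944444 + 0.01196 = 0.33140444 m/s. 1 mile/hour = 0.44704 m/s, so 0.33140444 m/s = 0.33140444 / 0.44704 = 0.74133063 mile/hour ≈ 0.7413 mile/hour (4 s.f.). Final answer: 0.7413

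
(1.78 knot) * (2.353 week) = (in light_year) 1.377e-10. Check: 1 knot = 0.51444444 m/s, so 1.78 knot = 1.78 * 0.51444444 = 0.91571111 m/s. 1 week = 604800 s, so 2.353 week = 2.353 * 604800 = 1423094.4 s. Combine: 0.91571111 m/s * 1423094.4 s = 1303143.4 m. 1 light_year = 9.4607305e+15 m, so 1303143.4 m = 1303143.4 / 9.4607305e+15 = 1.3774236e-10 light_year ≈ 1.377e-10 light_year (4 s.f.).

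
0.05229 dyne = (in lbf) 1 dyne = 1e-05 N, so 0.05229 dyne = 0.05229 * 1e-05 = 5.229e-07 N. 1 lbf = 4.4482216 N, so 5.229e-07 N = 5.229e-07 / 4.4482216 = 1.175526e-07 lbf ≈ 1.176e-07 lbf (4 s.f.). Final answer: 1.176e-07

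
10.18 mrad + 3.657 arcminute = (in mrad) 1 mrad = 0.001 rad, so 10.18 mrad = 10.18 * 0.001 = 0.01018 rad. 1 arcminute = 0.00029088821 rad, so 3.657 arcminute = 3.657 * 0.00029088821 = 0.0010637782 rad. Sum: 0.01018 + 0.0010637782 = 0.011243778 rad. 1 mrad = 0.001 rad, so 0.011243778 rad = 0.011243778 / 0.001 = 11.243778 mrad ≈ 11.24 mrad (4 s.f.). Final answer: 11.24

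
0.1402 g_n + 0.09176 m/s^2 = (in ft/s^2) 4.812. Check: 1 g_n = 9.80665 m/s^2, so 0.1402 g_n = 0.1402 * 9.80665 = 1.3748923 m/s^2. 0.09176 m/s^2 is already in m/s^2. Sum: 1.3748923 + 0.09176 = 1.4666523 m/s^2. 1 ft/s^2 = 0.3048 m/s^2, so 1.4666523 m/s^2 = 1.4666523 / 0.3048 = 4.8118515 ft/s^2 ≈ 4.812 ft/s^2 (4 s.f.).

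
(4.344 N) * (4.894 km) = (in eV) 4.344 N is already in N. 1 km = 1000 m, so 4.894 km = 4.894 * 1000 = 4894 m. Combine: 4.344 N * 4894 m = 21259.536 J. 1 eV = 1.6021766e-19 J, so 21259.536 J = 21259.536 / 1.6021766e-19 = 1.3269159e+23 eV ≈ 1.327e+23 eV (4 s.f.). Final answer: 1.327e+23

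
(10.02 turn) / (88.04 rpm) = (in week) 1 turn = 6.2831853 rad, so 10.02 turn = 10.02 * 6.2831853 = 62.957517 rad. 1 rpm = 0.10471976 rad/s, so 88.04 rpm = 88.04 * 0.10471976 = 9.2195272 rad/s. Combine: 62.957517 rad / 9.2195272 rad/s = 6.8287142 s. 1 week = 604800 s, so 6.8287142 s = 6.8287142 / 604800 = 1.1290863e-05 week ≈ 1.129e-05 week (4 s.f.). Final answer: 1.129e-05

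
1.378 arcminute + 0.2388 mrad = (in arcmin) 2.199. Check: 1 arcminute = 0.00029088821 rad, so 1.378 arcminute = 1.378 * 0.00029088821 = 0.00040084395 rad. 1 mrad = 0.001 rad, so 0.2388 mrad = 0.2388 * 0.001 = 0.0002388 rad. Sum: 0.00040084395 + 0.0002388 = 0.00063964395 rad. 1 arcmin = 0.00029088821 rad, so 0.00063964395 rad = 0.00063964395 / 0.00029088821 = 2.1989339 arcmin ≈ 2.199 arcmin (4 s.f.).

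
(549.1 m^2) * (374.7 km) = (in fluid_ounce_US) 549.1 m^2 is already in m^2. 1 km = 1000 m, so 374.7 km = 374.7 * 1000 = 374700 m. Combine: 549.1 m^2 * 374700 m = 2.0574777e+08 m^3. 1 fluid_ounce_US = 2.957353e-05 m^3, so 2.0574777e+08 m^3 = 2.0574777e+08 / 2.957353e-05 = 6.9571598e+12 fluid_ounce_US ≈ 6.957e+12 fluid_ounce_US (4 s.f.). Final answer: 6.957e+12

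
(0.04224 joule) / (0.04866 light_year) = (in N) 9.175e-17. Check: 0.04224 joule = 0.04224 J. 1 light_year = 9.4607305e+15 m, so 0.04866 light_year = 0.04866 * 9.4607305e+15 = 4.6035914e+14 m. Combine: 0.04224 J / 4.6035914e+14 m = 9.175445e-17 N. Result: 9.175445e-17 N ≈ 9.175e-17 N (4 s.f.).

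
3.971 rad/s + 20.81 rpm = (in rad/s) 6.15. Check: 3.971 rad/s is already in rad/s. 1 rpm = 0.10471976 rad/s, so 20.81 rpm = 20.81 * 0.10471976 = 2.1792181 rad/s. Sum: 3.971 + 2.1792181 = 6.1502181 rad/s. Result: 6.1502181 rad/s ≈ 6.15 rad/s (4 s.f.).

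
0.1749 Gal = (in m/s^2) 0.001749. Check: 1 Gal = 0.01 m/s^2, so 0.1749 Gal = 0.1749 * 0.01 = 0.001749 m/s^2. Result: 0.001749 m/s^2.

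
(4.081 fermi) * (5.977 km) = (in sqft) 2.626e-10. Check: 1 fermi = 1e-15 m, so 4.081 fermi = 4.081 * 1e-15 = 4.081e-15 m. 1 km = 1000 m, so 5.977 km = 5.977 * 1000 = 5977 m. Combine: 4.081e-15 m * 5977 m = 2.4392137e-11 m^2. 1 sqft = 0.09290304 m^2, so 2.4392137e-11 m^2 = 2.4392137e-11 / 0.09290304 = 2.6255478e-10 sqft ≈ 2.626e-10 sqft (4 s.f.).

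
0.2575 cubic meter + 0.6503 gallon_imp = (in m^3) 0.2605. Check: 0.2575 cubic meter = 0.2575 m^3. 1 gallon_imp = 0.00454609 m^3, so 0.6503 gallon_imp = 0.6503 * 0.00454609 = 0.0029563223 m^3. Sum: 0.2575 + 0.0029563223 = 0.26045632 m^3. Result: 0.26045632 m^3 ≈ 0.2605 m^3 (4 s.f.).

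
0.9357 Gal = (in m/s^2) 1 Gal = 0.01 m/s^2, so 0.9357 Gal = 0.9357 * 0.01 = 0.009357 m/s^2. Result: 0.009357 m/s^2. Final answer: 0.009357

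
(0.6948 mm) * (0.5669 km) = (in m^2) 1 mm = 0.001 m, so 0.6948 mm = 0.6948 * 0.001 = 0.0006948 m. 1 km = 1000 m, so 0.5669 km = 0.5669 * 1000 = 566.9 m. Combine: 0.0006948 m * 566.9 m = 0.39388212 m^2. Result: 0.39388212 m^2 ≈ 0.3939 m^2 (4 s.f.). Final answer: 0.3939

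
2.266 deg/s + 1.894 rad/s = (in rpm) 18.46. Check: 1 deg/s = 0.017453293 rad/s, so 2.266 deg/s = 2.266 * 0.017453293 = 0.039549161 rad/s. 1.894 rad/s is already in rad/s. Sum: 0.039549161 + 1.894 = 1.9335492 rad/s. 1 rpm = 0.10471976 rad/s, so 1.9335492 rad/s = 1.9335492 / 0.10471976 = 18.464034 rpm ≈ 18.46 rpm (4 s.f.).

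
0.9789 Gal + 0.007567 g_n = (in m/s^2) 0.084. Check: 1 Gal = 0.01 m/s^2, so 0.9789 Gal = 0.9789 * 0.01 = 0.009789 m/s^2. 1 g_n = 9.80665 m/s^2, so 0.007567 g_n = 0.007567 * 9.80665 = 0.074206921 m/s^2. Sum: 0.009789 + 0.074206921 = 0.083995921 m/s^2. Result: 0.083995921 m/s^2 ≈ 0.084 m/s^2 (4 s.f.).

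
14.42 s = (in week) 2.384e-05. Check: 1 week = 604800 s, so 14.42 s = 14.42 / 604800 = 2.3842593e-05 week ≈ 2.384e-05 week (4 s.f.).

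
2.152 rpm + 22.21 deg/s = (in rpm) 5.854. Check: 1 rpm = 0.10471976 rad/s, so 2.152 rpm = 2.152 * 0.10471976 = 0.22535691 rad/s. 1 deg/s = 0.017453293 rad/s, so 22.21 deg/s = 22.21 * 0.017453293 = 0.38763763 rad/s. Sum: 0.22535691 + 0.38763763 = 0.61299454 rad/s. 1 rpm = 0.10471976 rad/s, so 0.61299454 rad/s = 0.61299454 / 0.10471976 = 5.8536667 rpm ≈ 5.854 rpm (4 s.f.).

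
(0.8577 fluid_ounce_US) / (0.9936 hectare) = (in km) 1 fluid_ounce_US = 2.957353e-05 m^3, so 0.8577 fluid_ounce_US = 0.8577 * 2.957353e-05 = 2.5365216e-05 m^3. 1 hectare = 10000 m^2, so 0.9936 hectare = 0.9936 * 10000 = 9936 m^2. Combine: 2.5365216e-05 m^3 / 9936 m^2 = 2.5528599e-09 m. 1 km = 1000 m, so 2.5528599e-09 m = 2.5528599e-09 / 1000 = 2.5528599e-12 km ≈ 2.553e-12 km (4 s.f.). Final answer: 2.553e-12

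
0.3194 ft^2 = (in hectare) 1 ft^2 = 0.09290304 m^2, so 0.3194 ft^2 = 0.3194 * 0.09290304 = 0.029673231 m^2. 1 hectare = 10000 m^2, so 0.029673231 m^2 = 0.029673231 / 10000 = 2.9673231e-06 hectare ≈ 2.967e-06 hectare (4 s.f.). Final answer: 2.967e-06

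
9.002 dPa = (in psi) 0.0001306. Check: 1 dPa = 0.1 Pa, so 9.002 dPa = 9.002 * 0.1 = 0.9002 Pa. 1 psi = 6894.7573 Pa, so 0.9002 Pa = 0.9002 / 6894.7573 = 0.00013056297 psi ≈ 0.0001306 psi (4 s.f.).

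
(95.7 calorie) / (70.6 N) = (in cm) 1 calorie = 4.184 J, so 95.7 calorie = 95.7 * 4.184 = 400.4088 J. 70.6 N is already in N. Combine: 400.4088 J / 70.6 N = 5.6715127 m. 1 cm = 0.01 m, so 5.6715127 m = 5.6715127 / 0.01 = 567.15127 cm ≈ 567.2 cm (4 s.f.). Final answer: 567.2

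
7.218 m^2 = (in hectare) 0.0007218. Check: 1 hectare = 10000 m^2, so 7.218 m^2 = 7.218 / 10000 = 0.0007218 hectare.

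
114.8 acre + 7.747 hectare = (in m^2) 5.42e+05. Check: 1 acre = 4046.8564 m^2, so 114.8 acre = 114.8 * 4046.8564 = 464579.12 m^2. 1 hectare = 10000 m^2, so 7.747 hectare = 7.747 * 10000 = 77470 m^2. Sum: 464579.12 + 77470 = 542049.12 m^2. Result: 542049.12 m^2 ≈ 5.42e+05 m^2 (4 s.f.).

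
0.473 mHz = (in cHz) 1 mHz = 0.001 Hz, so 0.473 mHz = 0.473 * 0.001 = 0.000473 Hz. 1 cHz = 0.01 Hz, so 0.000473 Hz = 0.000473 / 0.01 = 0.0473 cHz. Final answer: 0.0473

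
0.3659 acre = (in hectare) 0.1481. Check: 1 acre = 4046.8564 m^2, so 0.3659 acre = 0.3659 * 4046.8564 = 1480.7448 m^2. 1 hectare = 10000 m^2, so 1480.7448 m^2 = 1480.7448 / 10000 = 0.14807448 hectare ≈ 0.1481 hectare (4 s.f.).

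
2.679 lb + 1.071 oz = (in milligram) 1 lb = 0.45359237 kg, so 2.679 lb = 2.679 * 0.45359237 = 1.215174 kg. 1 oz = 0.028349523 kg, so 1.071 oz = 1.071 * 0.028349523 = 0.030362339 kg. Sum: 1.215174 + 0.030362339 = 1.2455363 kg. 1 milligram = 1e-06 kg, so 1.2455363 kg = 1.2455363 / 1e-06 = 1245536.3 milligram ≈ 1.246e+06 milligram (4 s.f.). Final answer: 1.246e+06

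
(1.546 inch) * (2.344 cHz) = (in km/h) 0.003314. Check: 1 inch = 0.0254 m, so 1.546 inch = 1.546 * 0.0254 = 0.0392684 m. 1 cHz = 0.01 Hz, so 2.344 cHz = 2.344 * 0.01 = 0.02344 Hz. Combine: 0.0392684 m * 0.02344 Hz = 0.0009204513 m/s. 1 km/h = 0.27777778 m/s, so 0.0009204513 m/s = 0.0009204513 / 0.27777778 = 0.0033136247 km/h ≈ 0.003314 km/h (4 s.f.).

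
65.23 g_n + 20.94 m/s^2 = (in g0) 67.37. Check: 1 g_n = 9.80665 m/s^2, so 65.23 g_n = 65.23 * 9.80665 = 639.68778 m/s^2. 20.94 m/s^2 is already in m/s^2. Sum: 639.68778 + 20.94 = 660.62778 m/s^2. 1 g0 = 9.80665 m/s^2, so 660.62778 m/s^2 = 660.62778 / 9.80665 = 67.365286 g0 ≈ 67.37 g0 (4 s.f.).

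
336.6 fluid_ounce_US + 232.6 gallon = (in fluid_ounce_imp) 3.134e+04. Check: 1 fluid_ounce_US = 2.957353e-05 m^3, so 336.6 fluid_ounce_US = 336.6 * 2.957353e-05 = 0.0099544501 m^3. 1 gallon = 0.0037854118 m^3, so 232.6 gallon = 232.6 * 0.0037854118 = 0.88048678 m^3. Sum: 0.0099544501 + 0.88048678 = 0.89044123 m^3. 1 fluid_ounce_imp = 2.8413063e-05 m^3, so 0.89044123 m^3 = 0.89044123 / 2.8413063e-05 = 31339.15 fluid_ounce_imp ≈ 3.134e+04 fluid_ounce_imp (4 s.f.).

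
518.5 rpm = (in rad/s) 54.3. Check: 1 rpm = 0.10471976 rad/s, so 518.5 rpm = 518.5 * 0.10471976 = 54.297193 rad/s. Result: 54.297193 rad/s ≈ 54.3 rad/s (4 s.f.).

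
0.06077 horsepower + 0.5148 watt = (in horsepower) 1 horsepower = 745.69987 W, so 0.06077 horsepower = 0.06077 * 745.69987 = 45.316181 W. 0.5148 watt = 0.5148 W. Sum: 45.316181 + 0.5148 = 45.830981 W. 1 horsepower = 745.69987 W, so 45.830981 W = 45.830981 / 745.69987 = 0.061460358 horsepower ≈ 0.06146 horsepower (4 s.f.). Final answer: 0.06146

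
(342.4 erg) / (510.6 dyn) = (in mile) 1 erg = 1e-07 J, so 342.4 erg = 342.4 * 1e-07 = 3.424e-05 J. 1 dyn = 1e-05 N, so 510.6 dyn = 510.6 * 1e-05 = 0.005106 N. Combine: 3.424e-05 J / 0.005106 N = 0.0067058363 m. 1 mile = 1609.344 m, so 0.0067058363 m = 0.0067058363 / 1609.344 = 4.1668135e-06 mile ≈ 4.167e-06 mile (4 s.f.). Final answer: 4.167e-06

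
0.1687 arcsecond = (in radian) 8.179e-07. Check: 1 arcsecond = 4.8481368e-06 rad, so 0.1687 arcsecond = 0.1687 * 4.8481368e-06 = 8.1788068e-07 rad. 8.1788068e-07 rad = 8.1788068e-07 radian ≈ 8.179e-07 radian (4 s.f.).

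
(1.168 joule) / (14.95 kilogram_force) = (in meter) 0.007967. Check: 1.168 joule = 1.168 J. 1 kilogram_force = 9.80665 N, so 14.95 kilogram_force = 14.95 * 9.80665 = 146.60942 N. Combine: 1.168 J / 146.60942 N = 0.0079667461 m. 0.0079667461 m = 0.0079667461 meter ≈ 0.007967 meter (4 s.f.).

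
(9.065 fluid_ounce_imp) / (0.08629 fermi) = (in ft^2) 1 fluid_ounce_imp = 2.8413063e-05 m^3, so 9.065 fluid_ounce_imp = 9.065 * 2.8413063e-05 = 0.00025756441 m^3. 1 fermi = 1e-15 m, so 0.08629 fermi = 0.08629 * 1e-15 = 8.629e-17 m. Combine: 0.00025756441 m^3 / 8.629e-17 m = 2.9848698e+12 m^2. 1 ft^2 = 0.09290304 m^2, so 2.9848698e+12 m^2 = 2.9848698e+12 / 0.09290304 = 3.2128871e+13 ft^2 ≈ 3.213e+13 ft^2 (4 s.f.). Final answer: 3.213e+13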